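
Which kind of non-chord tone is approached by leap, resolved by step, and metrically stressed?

Approach: by leap. Departure: by step. Metric position: strong.
Leap in, step out, in a metrically strong position — an appoggiatura. (It is the mirror image of the escape tone, which steps in and leaps out from a weak position.)

Appoggiatura.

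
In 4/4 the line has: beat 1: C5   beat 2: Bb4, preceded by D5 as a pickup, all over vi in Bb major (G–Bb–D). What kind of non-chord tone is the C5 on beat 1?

Passing tone.

The harmony at that moment is G minor triad (G, Bb, D); C5 is not a chord tone.
It is approached by step down from D5 and left by step down to Bb4.
Step in, step out in the same direction — a passing tone.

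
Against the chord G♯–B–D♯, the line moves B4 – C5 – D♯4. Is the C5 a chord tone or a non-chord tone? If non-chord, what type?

Non-chord tone — an escape tone.

The harmony at that moment is G♯ minor triad (G♯, B, D♯); C5 is not a chord tone.
It is approached by step up from B4 and left by leap down to D♯4.
Step in, leap out — an escape tone.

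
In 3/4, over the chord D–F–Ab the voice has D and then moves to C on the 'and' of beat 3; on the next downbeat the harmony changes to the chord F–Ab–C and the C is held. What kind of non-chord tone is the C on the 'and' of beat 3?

Anticipation.

The harmony at that moment is D diminished triad (D, F, Ab); C is not a chord tone.
It is approached by step down from D and then sustained as the same pitch into the next harmony.
Arriving early and becoming a chord tone when the harmony changes — an anticipation.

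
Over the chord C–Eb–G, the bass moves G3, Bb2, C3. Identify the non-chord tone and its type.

The harmony at that moment is C minor triad (C, Eb, G); Bb2 is not a chord tone.
It is approached by leap down from G3 and left by step up to C3.
Leap in, step out — an appoggiatura.

Bb2 is an appoggiatura.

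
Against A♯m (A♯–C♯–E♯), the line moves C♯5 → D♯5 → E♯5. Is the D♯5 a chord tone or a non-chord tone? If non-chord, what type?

The harmony at that moment is A♯ minor triad (A♯, C♯, E♯); D♯5 is not a chord tone.
It is approached by step up from C♯5 and left by step up to E♯5.
Step in, step out in the same direction — a passing tone.

Non-chord tone — a passing tone.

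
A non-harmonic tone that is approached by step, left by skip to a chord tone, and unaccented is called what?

Escape tone.

Approach: by step. Departure: by leap. Metric position: weak.
Step in, leap out, from a weak position — an escape tone (échappée). (It is the mirror image of the appoggiatura, which leaps in and steps out on a strong beat.)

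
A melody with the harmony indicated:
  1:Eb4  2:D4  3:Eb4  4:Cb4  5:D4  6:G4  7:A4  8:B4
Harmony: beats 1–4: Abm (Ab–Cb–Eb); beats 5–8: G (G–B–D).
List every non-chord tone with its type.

The harmony at that moment is Ab minor triad (Ab, Cb, Eb); D4 is not a chord tone.
It is approached by step down from Eb4 and left by step up to Eb4.
Step away and step back to the same note — a neighbor tone (lower neighbor).
The harmony at that moment is G major triad (G, B, D); A4 is not a chord tone.
It is approached by step up from G4 and left by step up to B4.
Step in, step out in the same direction — a passing tone.

D4 (beat 2) — neighbor tone; A4 (beat 7) — passing tone.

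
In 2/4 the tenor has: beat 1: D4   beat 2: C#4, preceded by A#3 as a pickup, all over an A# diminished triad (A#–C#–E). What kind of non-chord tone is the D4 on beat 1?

The harmony at that moment is A# diminished triad (A#, C#, E); D4 is not a chord tone.
It is approached by leap up from A#3 and left by step down to C#4.
Leap in, step out, metrically accented — an appoggiatura.

Appoggiatura.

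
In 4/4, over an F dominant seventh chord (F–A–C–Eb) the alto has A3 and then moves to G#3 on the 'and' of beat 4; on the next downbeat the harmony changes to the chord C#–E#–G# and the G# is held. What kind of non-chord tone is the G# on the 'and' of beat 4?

Anticipation.

The harmony at that moment is F dominant seventh chord (F, A, C, Eb); G#3 is not a chord tone.
It is approached by step down from A3 and then sustained as the same pitch into the next harmony.
Arriving early and becoming a chord tone when the harmony changes — an anticipation.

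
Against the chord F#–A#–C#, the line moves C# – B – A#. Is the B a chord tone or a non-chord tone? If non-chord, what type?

The harmony at that moment is F# major triad (F#, A#, C#); B is not a chord tone.
It is approached by step down from C# and left by step down to A#.
Step in, step out in the same direction — a passing tone.

Non-chord tone — a passing tone.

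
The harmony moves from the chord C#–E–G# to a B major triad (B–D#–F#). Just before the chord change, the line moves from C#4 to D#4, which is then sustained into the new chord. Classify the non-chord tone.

D#4 is an anticipation.

The harmony at that moment is C# minor triad (C#, E, G#); D#4 is not a chord tone.
It is approached by step up from C#4 and then sustained as the same pitch into the next harmony.
Arriving early and becoming a chord tone when the harmony changes — an anticipation.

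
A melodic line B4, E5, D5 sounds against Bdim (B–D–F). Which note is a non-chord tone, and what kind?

The harmony at that moment is B diminished triad (B, D, F); E5 is not a chord tone.
It is approached by leap up from B4 and left by step down to D5.
Leap in, step out — an appoggiatura.

E5 is an appoggiatura.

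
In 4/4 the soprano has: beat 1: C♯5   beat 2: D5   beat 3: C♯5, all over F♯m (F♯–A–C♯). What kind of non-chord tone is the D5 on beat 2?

Upper neighbor tone.

The harmony at that moment is F♯ minor triad (F♯, A, C♯); D5 is not a chord tone.
It is approached by step up from C♯5 and left by step down to C♯5.
Step away and step back to the same note — a neighbor tone (upper neighbor).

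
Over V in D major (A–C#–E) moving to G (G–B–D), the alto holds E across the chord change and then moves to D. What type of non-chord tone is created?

The harmony at that moment is G major triad (G, B, D); E is not a chord tone.
It is held over (the same pitch as the preceding E) and left by step down to D.
Held over from the previous chord and resolving down by step — a suspension.

E is a suspension.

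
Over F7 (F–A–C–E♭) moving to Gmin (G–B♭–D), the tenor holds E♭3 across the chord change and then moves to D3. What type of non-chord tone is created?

E♭3 is a suspension.

The harmony at that moment is G minor triad (G, B♭, D); E♭3 is not a chord tone.
It is held over (the same pitch as the preceding E♭3) and left by step down to D3.
Held over from the previous chord and resolving down by step — a suspension.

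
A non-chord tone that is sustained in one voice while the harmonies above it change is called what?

Pedal tone.

Approach: none. Departure: none — a single pitch is sustained while the chords change around it, passing through harmonies that do not contain it.
No melodic motion at all; the dissonance is created entirely by the moving harmonies against the stationary note — a pedal tone (pedal point).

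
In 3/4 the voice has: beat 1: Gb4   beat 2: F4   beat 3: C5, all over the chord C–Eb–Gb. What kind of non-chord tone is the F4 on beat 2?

Escape tone.

The harmony at that moment is C diminished triad (C, Eb, Gb); F4 is not a chord tone.
It is approached by step down from Gb4 and left by leap up to C5.
Step in, leap out, on a weak beat — an escape tone.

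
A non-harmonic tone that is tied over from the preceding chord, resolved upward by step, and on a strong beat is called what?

Retardation.

Approach: by preparation — the pitch is first a chord tone, then held (tied or repeated) while the harmony changes under it. Departure: up by step. Metric position: strong.
A prepared dissonance that resolves upward by step — a retardation. (The same figure resolving downward would be a suspension.)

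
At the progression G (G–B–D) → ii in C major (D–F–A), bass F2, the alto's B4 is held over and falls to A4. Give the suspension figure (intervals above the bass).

At the second chord the bass is F2. The suspended B4 lies a fourth above the bass; after resolving down by step to A4, the interval above the bass becomes a third.
Suspension figures are named by those two intervals: 4–3.

4–3 suspension.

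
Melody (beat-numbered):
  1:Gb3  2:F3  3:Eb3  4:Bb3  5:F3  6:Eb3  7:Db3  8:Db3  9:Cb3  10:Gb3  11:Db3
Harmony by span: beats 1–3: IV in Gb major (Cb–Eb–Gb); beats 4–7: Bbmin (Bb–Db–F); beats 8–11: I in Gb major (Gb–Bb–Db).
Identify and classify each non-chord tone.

F3 (beat 2) — passing tone; Eb3 (beat 6) — passing tone; Cb3 (beat 9) — escape tone.

The harmony at that moment is Cb major triad (Cb, Eb, Gb); F3 is not a chord tone.
It is approached by step down from Gb3 and left by step down to Eb3.
Step in, step out in the same direction — a passing tone.
The harmony at that moment is Bb minor triad (Bb, Db, F); Eb3 is not a chord tone.
It is approached by step down from F3 and left by step down to Db3.
Step in, step out in the same direction — a passing tone.
The harmony at that moment is Gb major triad (Gb, Bb, Db); Cb3 is not a chord tone.
It is approached by step down from Db3 and left by leap up to Gb3.
Step in, leap out — an escape tone.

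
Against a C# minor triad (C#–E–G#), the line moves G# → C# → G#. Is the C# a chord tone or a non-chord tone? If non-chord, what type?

Chord tone (the root of C# minor triad).

C# minor triad contains C#, E, G#; C# is the root, so it is a chord tone.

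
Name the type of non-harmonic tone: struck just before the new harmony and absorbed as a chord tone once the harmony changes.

Approach: ahead of the chord change (typically by step), so it is dissonant against the current harmony. Departure: none — the same pitch is restated or held and is a chord tone of the new harmony.
Dissonant first, consonant once the harmony catches up: the note simply arrives early — an anticipation. (The reverse timing, consonant first and dissonant after the change, would be a suspension or retardation.)

Anticipation.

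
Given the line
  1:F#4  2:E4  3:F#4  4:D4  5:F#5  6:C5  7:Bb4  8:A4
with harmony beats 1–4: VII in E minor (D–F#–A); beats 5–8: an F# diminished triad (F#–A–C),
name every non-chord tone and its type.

The harmony at that moment is D major triad (D, F#, A); E4 is not a chord tone.
It is approached by step down from F#4 and left by step up to F#4.
Step away and step back to the same note — a neighbor tone (lower neighbor).
The harmony at that moment is F# diminished triad (F#, A, C); Bb4 is not a chord tone.
It is approached by step down from C5 and left by step down to A4.
Step in, step out in the same direction — a passing tone.

E4 (beat 2) — neighbor tone; Bb4 (beat 7) — passing tone.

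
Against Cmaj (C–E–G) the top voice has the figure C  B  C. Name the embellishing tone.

B is a neighbor tone.

The harmony at that moment is C major triad (C, E, G); B is not a chord tone.
It is approached by step down from C and left by step up to C.
Step away and step back to the same note — a neighbor tone (lower neighbor).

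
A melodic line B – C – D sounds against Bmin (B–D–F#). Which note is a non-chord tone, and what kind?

The harmony at that moment is B minor triad (B, D, F#); C is not a chord tone.
It is approached by step up from B and left by step up to D.
Step in, step out in the same direction — a passing tone.

C is a passing tone.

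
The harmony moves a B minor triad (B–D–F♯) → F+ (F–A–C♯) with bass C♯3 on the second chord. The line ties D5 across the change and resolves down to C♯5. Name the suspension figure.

9–8 suspension.

At the second chord the bass is C♯3. The suspended D5 lies a ninth above the bass; after resolving down by step to C♯5, the interval above the bass becomes an octave.
Suspension figures are named by those two intervals: 9–8.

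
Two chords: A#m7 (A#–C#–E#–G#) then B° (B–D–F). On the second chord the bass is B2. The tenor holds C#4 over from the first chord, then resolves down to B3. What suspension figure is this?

9–8 suspension.

At the second chord the bass is B2. The suspended C#4 lies a ninth above the bass; after resolving down by step to B3, the interval above the bass becomes an octave.
Suspension figures are named by those two intervals: 9–8.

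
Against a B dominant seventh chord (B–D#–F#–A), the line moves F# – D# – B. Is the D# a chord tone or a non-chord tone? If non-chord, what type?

Chord tone (the third of B dominant seventh chord).

B dominant seventh chord contains B, D#, F#, A; D# is the third, so it is a chord tone.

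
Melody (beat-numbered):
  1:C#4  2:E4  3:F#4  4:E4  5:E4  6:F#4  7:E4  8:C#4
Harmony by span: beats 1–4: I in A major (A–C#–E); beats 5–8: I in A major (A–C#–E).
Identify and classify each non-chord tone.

F#4 (beat 3) — neighbor tone; F#4 (beat 6) — neighbor tone.

The harmony at that moment is A major triad (A, C#, E); F#4 is not a chord tone.
It is approached by step up from E4 and left by step down to E4.
Step away and step back to the same note — a neighbor tone (upper neighbor).
The harmony at that moment is A major triad (A, C#, E); F#4 is not a chord tone.
It is approached by step up from E4 and left by step down to E4.
Step away and step back to the same note — a neighbor tone (upper neighbor).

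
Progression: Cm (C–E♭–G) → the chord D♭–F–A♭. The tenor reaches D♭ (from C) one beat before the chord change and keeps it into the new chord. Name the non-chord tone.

The harmony at that moment is C minor triad (C, E♭, G); D♭ is not a chord tone.
It is approached by step up from C and then sustained as the same pitch into the next harmony.
Arriving early and becoming a chord tone when the harmony changes — an anticipation.

D♭ is an anticipation.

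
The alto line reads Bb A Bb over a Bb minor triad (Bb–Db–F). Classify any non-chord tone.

The harmony at that moment is Bb minor triad (Bb, Db, F); A is not a chord tone.
It is approached by step down from Bb and left by step up to Bb.
Step away and step back to the same note — a neighbor tone (lower neighbor).

A is a neighbor tone.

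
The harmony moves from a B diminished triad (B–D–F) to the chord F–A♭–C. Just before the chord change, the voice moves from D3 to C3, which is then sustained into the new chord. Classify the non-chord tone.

The harmony at that moment is B diminished triad (B, D, F); C3 is not a chord tone.
It is approached by step down from D3 and then sustained as the same pitch into the next harmony.
Arriving early and becoming a chord tone when the harmony changes — an anticipation.

C3 is an anticipation.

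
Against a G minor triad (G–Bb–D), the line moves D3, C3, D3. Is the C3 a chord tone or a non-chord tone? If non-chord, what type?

Non-chord tone — a neighbor tone.

The harmony at that moment is G minor triad (G, Bb, D); C3 is not a chord tone.
It is approached by step down from D3 and left by step up to D3.
Step away and step back to the same note — a neighbor tone (lower neighbor).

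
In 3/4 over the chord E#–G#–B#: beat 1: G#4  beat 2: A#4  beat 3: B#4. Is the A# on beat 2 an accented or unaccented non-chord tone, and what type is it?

The harmony at that moment is E# minor triad (E#, G#, B#); A#4 is not a chord tone.
It is approached by step up from G#4 and left by step up to B#4.
Step in, step out in the same direction — a passing tone.
It falls on a weak beat, so it is unaccented.

Unaccented passing tone.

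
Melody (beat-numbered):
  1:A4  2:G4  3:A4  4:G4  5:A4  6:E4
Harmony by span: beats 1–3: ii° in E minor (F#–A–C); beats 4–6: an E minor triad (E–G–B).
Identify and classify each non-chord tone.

The harmony at that moment is F# diminished triad (F#, A, C); G4 is not a chord tone.
It is approached by step down from A4 and left by step up to A4.
Step away and step back to the same note — a neighbor tone (lower neighbor).
The harmony at that moment is E minor triad (E, G, B); A4 is not a chord tone.
It is approached by step up from G4 and left by leap down to E4.
Step in, leap out — an escape tone.

G4 (beat 2) — neighbor tone; A4 (beat 5) — escape tone.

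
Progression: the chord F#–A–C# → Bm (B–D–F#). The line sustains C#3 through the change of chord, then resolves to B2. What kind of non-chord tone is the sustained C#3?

The harmony at that moment is B minor triad (B, D, F#); C#3 is not a chord tone.
It is held over (the same pitch as the preceding C#3) and left by step down to B2.
Held over from the previous chord and resolving down by step — a suspension.

C#3 is a suspension.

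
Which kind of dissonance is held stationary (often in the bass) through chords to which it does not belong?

Pedal tone.

Approach: none. Departure: none — a single pitch is sustained while the chords change around it, passing through harmonies that do not contain it.
No melodic motion at all; the dissonance is created entirely by the moving harmonies against the stationary note — a pedal tone (pedal point).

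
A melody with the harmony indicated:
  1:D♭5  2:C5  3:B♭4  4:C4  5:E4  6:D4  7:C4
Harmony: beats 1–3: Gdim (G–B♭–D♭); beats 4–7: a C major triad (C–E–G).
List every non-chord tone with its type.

C5 (beat 2) — passing tone; D4 (beat 6) — passing tone.

The harmony at that moment is G diminished triad (G, B♭, D♭); C5 is not a chord tone.
It is approached by step down from D♭5 and left by step down to B♭4.
Step in, step out in the same direction — a passing tone.
The harmony at that moment is C major triad (C, E, G); D4 is not a chord tone.
It is approached by step down from E4 and left by step down to C4.
Step in, step out in the same direction — a passing tone.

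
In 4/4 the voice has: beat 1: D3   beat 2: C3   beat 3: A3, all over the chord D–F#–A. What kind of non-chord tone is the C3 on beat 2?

The harmony at that moment is D major triad (D, F#, A); C3 is not a chord tone.
It is approached by step down from D3 and left by leap up to A3.
Step in, leap out, on a weak beat — an escape tone.

Escape tone.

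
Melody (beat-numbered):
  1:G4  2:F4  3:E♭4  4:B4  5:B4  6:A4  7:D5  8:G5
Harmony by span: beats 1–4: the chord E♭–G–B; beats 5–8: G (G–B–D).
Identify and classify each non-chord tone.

F4 (beat 2) — passing tone; A4 (beat 6) — escape tone.

The harmony at that moment is E♭ augmented triad (E♭, G, B); F4 is not a chord tone.
It is approached by step down from G4 and left by step down to E♭4.
Step in, step out in the same direction — a passing tone.
The harmony at that moment is G major triad (G, B, D); A4 is not a chord tone.
It is approached by step down from B4 and left by leap up to D5.
Step in, leap out — an escape tone.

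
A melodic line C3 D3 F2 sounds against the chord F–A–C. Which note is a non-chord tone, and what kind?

D3 is an escape tone.

The harmony at that moment is F major triad (F, A, C); D3 is not a chord tone.
It is approached by step up from C3 and left by leap down to F2.
Step in, leap out — an escape tone.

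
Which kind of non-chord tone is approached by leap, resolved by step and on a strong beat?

Approach: by leap. Departure: by step. Metric position: strong.
Leap in, step out, in a metrically strong position — an appoggiatura. (It is the mirror image of the escape tone, which steps in and leaps out from a weak position.)

Appoggiatura.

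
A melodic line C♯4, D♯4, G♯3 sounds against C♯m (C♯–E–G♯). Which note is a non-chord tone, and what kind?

The harmony at that moment is C♯ minor triad (C♯, E, G♯); D♯4 is not a chord tone.
It is approached by step up from C♯4 and left by leap down to G♯3.
Step in, leap out — an escape tone.

D♯4 is an escape tone.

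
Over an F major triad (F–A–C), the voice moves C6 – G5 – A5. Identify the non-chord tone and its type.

The harmony at that moment is F major triad (F, A, C); G5 is not a chord tone.
It is approached by leap down from C6 and left by step up to A5.
Leap in, step out — an appoggiatura.

G5 is an appoggiatura.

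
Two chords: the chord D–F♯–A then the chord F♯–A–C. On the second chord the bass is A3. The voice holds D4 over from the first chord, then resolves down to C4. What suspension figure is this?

At the second chord the bass is A3. The suspended D4 lies a fourth above the bass; after resolving down by step to C4, the interval above the bass becomes a third.
Suspension figures are named by those two intervals: 4–3.

4–3 suspension.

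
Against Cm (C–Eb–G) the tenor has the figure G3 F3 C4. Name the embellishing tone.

F3 is an escape tone.

The harmony at that moment is C minor triad (C, Eb, G); F3 is not a chord tone.
It is approached by step down from G3 and left by leap up to C4.
Step in, leap out — an escape tone.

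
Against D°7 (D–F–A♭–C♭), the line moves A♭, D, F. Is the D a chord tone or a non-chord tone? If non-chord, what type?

D diminished seventh chord contains D, F, A♭, C♭; D is the root, so it is a chord tone.

Chord tone (the root of D diminished seventh chord).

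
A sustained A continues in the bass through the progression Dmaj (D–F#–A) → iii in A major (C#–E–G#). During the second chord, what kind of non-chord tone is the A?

The harmony at that moment is C# minor triad (C#, E, G#); A is not a chord tone.
It is held over (the same pitch as the preceding A) and then sustained as the same pitch into the next harmony.
Sustained through a change of harmony — a pedal tone.

Pedal tone (pedal point).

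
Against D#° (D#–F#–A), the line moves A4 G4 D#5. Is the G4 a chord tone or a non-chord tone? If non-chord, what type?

The harmony at that moment is D# diminished triad (D#, F#, A); G4 is not a chord tone.
It is approached by step down from A4 and left by leap up to D#5.
Step in, leap out — an escape tone.

Non-chord tone — an escape tone.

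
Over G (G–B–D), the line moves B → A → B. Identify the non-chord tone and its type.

A is a neighbor tone.

The harmony at that moment is G major triad (G, B, D); A is not a chord tone.
It is approached by step down from B and left by step up to B.
Step away and step back to the same note — a neighbor tone (lower neighbor).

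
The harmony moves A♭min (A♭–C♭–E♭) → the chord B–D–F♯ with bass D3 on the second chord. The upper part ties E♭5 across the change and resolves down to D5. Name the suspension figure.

9–8 suspension.

At the second chord the bass is D3. The suspended E♭5 lies a ninth above the bass; after resolving down by step to D5, the interval above the bass becomes an octave.
Suspension figures are named by those two intervals: 9–8.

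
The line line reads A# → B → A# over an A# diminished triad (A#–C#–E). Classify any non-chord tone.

The harmony at that moment is A# diminished triad (A#, C#, E); B is not a chord tone.
It is approached by step up from A# and left by step down to A#.
Step away and step back to the same note — a neighbor tone (upper neighbor).

B is a neighbor tone.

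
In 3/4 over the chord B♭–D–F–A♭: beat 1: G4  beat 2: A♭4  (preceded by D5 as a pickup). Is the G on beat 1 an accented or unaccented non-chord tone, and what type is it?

Accented appoggiatura.

The harmony at that moment is B♭ dominant seventh chord (B♭, D, F, A♭); G4 is not a chord tone.
It is approached by leap down from D5 and left by step up to A♭4.
Leap in, step out — an appoggiatura.
It falls on the downbeat, so it is accented.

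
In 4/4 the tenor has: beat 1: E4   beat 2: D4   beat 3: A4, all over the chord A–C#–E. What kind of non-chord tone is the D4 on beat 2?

The harmony at that moment is A major triad (A, C#, E); D4 is not a chord tone.
It is approached by step down from E4 and left by leap up to A4.
Step in, leap out, on a weak beat — an escape tone.

Escape tone.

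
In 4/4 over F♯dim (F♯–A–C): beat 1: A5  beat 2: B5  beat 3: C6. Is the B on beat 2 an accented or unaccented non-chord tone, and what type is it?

The harmony at that moment is F♯ diminished triad (F♯, A, C); B5 is not a chord tone.
It is approached by step up from A5 and left by step up to C6.
Step in, step out in the same direction — a passing tone.
It falls on a weak beat, so it is unaccented.

Unaccented passing tone.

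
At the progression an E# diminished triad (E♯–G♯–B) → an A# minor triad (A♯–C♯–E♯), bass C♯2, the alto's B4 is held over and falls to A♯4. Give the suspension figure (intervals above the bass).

At the second chord the bass is C♯2. The suspended B4 lies a seventh above the bass; after resolving down by step to A♯4, the interval above the bass becomes a sixth.
Suspension figures are named by those two intervals: 7–6.

7–6 suspension.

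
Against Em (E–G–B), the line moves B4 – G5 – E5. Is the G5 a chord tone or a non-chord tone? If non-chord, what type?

Chord tone (the third of E minor triad).

E minor triad contains E, G, B; G is the third, so it is a chord tone.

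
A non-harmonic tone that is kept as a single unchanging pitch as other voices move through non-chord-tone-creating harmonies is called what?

Approach: none. Departure: none — a single pitch is sustained while the chords change around it, passing through harmonies that do not contain it.
No melodic motion at all; the dissonance is created entirely by the moving harmonies against the stationary note — a pedal tone (pedal point).

Pedal tone.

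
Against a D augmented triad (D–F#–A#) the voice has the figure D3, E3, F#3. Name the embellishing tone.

E3 is a passing tone.

The harmony at that moment is D augmented triad (D, F#, A#); E3 is not a chord tone.
It is approached by step up from D3 and left by step up to F#3.
Step in, step out in the same direction — a passing tone.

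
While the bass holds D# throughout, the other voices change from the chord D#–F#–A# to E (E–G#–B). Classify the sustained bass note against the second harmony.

Pedal tone (pedal point).

The harmony at that moment is E major triad (E, G#, B); D# is not a chord tone.
It is held over (the same pitch as the preceding D#) and then sustained as the same pitch into the next harmony.
Sustained through a change of harmony — a pedal tone.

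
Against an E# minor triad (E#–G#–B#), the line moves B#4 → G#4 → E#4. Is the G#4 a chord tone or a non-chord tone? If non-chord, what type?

Chord tone (the third of E# minor triad).

E# minor triad contains E#, G#, B#; G# is the third, so it is a chord tone.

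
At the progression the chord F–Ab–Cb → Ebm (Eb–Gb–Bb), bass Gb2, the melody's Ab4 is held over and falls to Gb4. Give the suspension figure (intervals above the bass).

At the second chord the bass is Gb2. The suspended Ab4 lies a ninth above the bass; after resolving down by step to Gb4, the interval above the bass becomes an octave.
Suspension figures are named by those two intervals: 9–8.

9–8 suspension.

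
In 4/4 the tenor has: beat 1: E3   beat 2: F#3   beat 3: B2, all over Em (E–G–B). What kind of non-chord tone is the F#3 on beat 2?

The harmony at that moment is E minor triad (E, G, B); F#3 is not a chord tone.
It is approached by step up from E3 and left by leap down to B2.
Step in, leap out, on a weak beat — an escape tone.

Escape tone.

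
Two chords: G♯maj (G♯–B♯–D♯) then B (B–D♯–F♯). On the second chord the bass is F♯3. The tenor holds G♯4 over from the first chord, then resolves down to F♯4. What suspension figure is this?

9–8 suspension.

At the second chord the bass is F♯3. The suspended G♯4 lies a ninth above the bass; after resolving down by step to F♯4, the interval above the bass becomes an octave.
Suspension figures are named by those two intervals: 9–8.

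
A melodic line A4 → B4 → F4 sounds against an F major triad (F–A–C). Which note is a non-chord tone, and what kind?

B4 is an escape tone.

The harmony at that moment is F major triad (F, A, C); B4 is not a chord tone.
It is approached by step up from A4 and left by leap down to F4.
Step in, leap out — an escape tone.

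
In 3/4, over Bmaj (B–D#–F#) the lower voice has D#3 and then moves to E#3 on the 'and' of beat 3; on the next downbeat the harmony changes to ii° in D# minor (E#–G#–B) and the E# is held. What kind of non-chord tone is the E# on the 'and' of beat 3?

The harmony at that moment is B major triad (B, D#, F#); E#3 is not a chord tone.
It is approached by step up from D#3 and then sustained as the same pitch into the next harmony.
Arriving early and becoming a chord tone when the harmony changes — an anticipation.

Anticipation.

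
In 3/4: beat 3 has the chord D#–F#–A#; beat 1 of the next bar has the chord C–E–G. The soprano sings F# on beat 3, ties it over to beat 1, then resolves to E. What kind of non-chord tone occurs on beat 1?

The harmony at that moment is C major triad (C, E, G); F# is not a chord tone.
It is held over (the same pitch as the preceding F#) and left by step down to E.
Held over from the previous chord and resolving down by step — a suspension.

Suspension.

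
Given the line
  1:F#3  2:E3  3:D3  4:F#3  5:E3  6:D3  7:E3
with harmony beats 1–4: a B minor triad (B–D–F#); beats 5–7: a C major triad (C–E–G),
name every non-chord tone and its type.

The harmony at that moment is B minor triad (B, D, F#); E3 is not a chord tone.
It is approached by step down from F#3 and left by step down to D3.
Step in, step out in the same direction — a passing tone.
The harmony at that moment is C major triad (C, E, G); D3 is not a chord tone.
It is approached by step down from E3 and left by step up to E3.
Step away and step back to the same note — a neighbor tone (lower neighbor).

E3 (beat 2) — passing tone; D3 (beat 6) — neighbor tone.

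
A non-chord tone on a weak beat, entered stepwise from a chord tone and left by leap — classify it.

Approach: by step. Departure: by leap. Metric position: weak.
Step in, leap out, from a weak position — an escape tone (échappée). (It is the mirror image of the appoggiatura, which leaps in and steps out on a strong beat.)

Escape tone.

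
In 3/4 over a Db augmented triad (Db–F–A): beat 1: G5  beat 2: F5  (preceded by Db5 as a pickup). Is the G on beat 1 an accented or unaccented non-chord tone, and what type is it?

The harmony at that moment is Db augmented triad (Db, F, A); G5 is not a chord tone.
It is approached by leap up from Db5 and left by step down to F5.
Leap in, step out — an appoggiatura.
It falls on the downbeat, so it is accented.

Accented appoggiatura.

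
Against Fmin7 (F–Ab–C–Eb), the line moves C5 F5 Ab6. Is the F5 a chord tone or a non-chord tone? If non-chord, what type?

F minor seventh chord contains F, Ab, C, Eb; F is the root, so it is a chord tone.

Chord tone (the root of F minor seventh chord).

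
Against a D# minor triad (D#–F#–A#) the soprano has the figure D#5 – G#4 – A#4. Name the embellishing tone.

G#4 is an appoggiatura.

The harmony at that moment is D# minor triad (D#, F#, A#); G#4 is not a chord tone.
It is approached by leap down from D#5 and left by step up to A#4.
Leap in, step out — an appoggiatura.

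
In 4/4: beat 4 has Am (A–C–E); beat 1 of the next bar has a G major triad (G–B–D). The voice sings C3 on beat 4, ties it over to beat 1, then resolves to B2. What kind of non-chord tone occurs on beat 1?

The harmony at that moment is G major triad (G, B, D); C3 is not a chord tone.
It is held over (the same pitch as the preceding C3) and left by step down to B2.
Held over from the previous chord and resolving down by step — a suspension.

Suspension.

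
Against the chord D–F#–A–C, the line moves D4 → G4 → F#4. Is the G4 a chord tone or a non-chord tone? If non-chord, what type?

Non-chord tone — an appoggiatura.

The harmony at that moment is D dominant seventh chord (D, F#, A, C); G4 is not a chord tone.
It is approached by leap up from D4 and left by step down to F#4.
Leap in, step out — an appoggiatura.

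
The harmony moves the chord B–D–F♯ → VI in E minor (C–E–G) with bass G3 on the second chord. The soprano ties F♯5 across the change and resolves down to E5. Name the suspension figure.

7–6 suspension.

At the second chord the bass is G3. The suspended F♯5 lies a seventh above the bass; after resolving down by step to E5, the interval above the bass becomes a sixth.
Suspension figures are named by those two intervals: 7–6.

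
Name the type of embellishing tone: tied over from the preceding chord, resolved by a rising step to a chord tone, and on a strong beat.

Retardation.

Approach: by preparation — the pitch is first a chord tone, then held (tied or repeated) while the harmony changes under it. Departure: up by step. Metric position: strong.
A prepared dissonance that resolves upward by step — a retardation. (The same figure resolving downward would be a suspension.)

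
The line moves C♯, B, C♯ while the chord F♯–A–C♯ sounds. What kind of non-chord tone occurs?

B is a neighbor tone.

The harmony at that moment is F♯ minor triad (F♯, A, C♯); B is not a chord tone.
It is approached by step down from C♯ and left by step up to C♯.
Step away and step back to the same note — a neighbor tone (lower neighbor).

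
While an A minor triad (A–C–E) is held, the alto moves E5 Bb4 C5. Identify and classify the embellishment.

Bb4 is an appoggiatura.

The harmony at that moment is A minor triad (A, C, E); Bb4 is not a chord tone.
It is approached by leap down from E5 and left by step up to C5.
Leap in, step out — an appoggiatura.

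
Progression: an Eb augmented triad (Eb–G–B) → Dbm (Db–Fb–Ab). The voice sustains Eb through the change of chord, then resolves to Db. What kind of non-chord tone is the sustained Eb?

Eb is a suspension.

The harmony at that moment is Db minor triad (Db, Fb, Ab); Eb is not a chord tone.
It is held over (the same pitch as the preceding Eb) and left by step down to Db.
Held over from the previous chord and resolving down by step — a suspension.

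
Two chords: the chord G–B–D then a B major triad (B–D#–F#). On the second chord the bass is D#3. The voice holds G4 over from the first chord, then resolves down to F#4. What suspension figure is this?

4–3 suspension.

At the second chord the bass is D#3. The suspended G4 lies a fourth above the bass; after resolving down by step to F#4, the interval above the bass becomes a third.
Suspension figures are named by those two intervals: 4–3.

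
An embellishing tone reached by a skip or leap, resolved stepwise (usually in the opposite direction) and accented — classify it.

Approach: by leap. Departure: by step. Metric position: strong.
Leap in, step out, in a metrically strong position — an appoggiatura. (It is the mirror image of the escape tone, which steps in and leaps out from a weak position.)

Appoggiatura.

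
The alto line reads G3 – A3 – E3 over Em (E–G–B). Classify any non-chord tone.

The harmony at that moment is E minor triad (E, G, B); A3 is not a chord tone.
It is approached by step up from G3 and left by leap down to E3.
Step in, leap out — an escape tone.

A3 is an escape tone.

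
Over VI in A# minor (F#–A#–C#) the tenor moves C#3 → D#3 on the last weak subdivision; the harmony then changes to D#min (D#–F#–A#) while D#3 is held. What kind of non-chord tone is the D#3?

The harmony at that moment is F# major triad (F#, A#, C#); D#3 is not a chord tone.
It is approached by step up from C#3 and then sustained as the same pitch into the next harmony.
Arriving early and becoming a chord tone when the harmony changes — an anticipation.

D#3 is an anticipation.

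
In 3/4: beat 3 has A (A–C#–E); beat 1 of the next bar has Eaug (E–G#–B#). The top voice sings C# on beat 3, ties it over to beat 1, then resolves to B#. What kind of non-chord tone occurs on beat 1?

The harmony at that moment is E augmented triad (E, G#, B#); C# is not a chord tone.
It is held over (the same pitch as the preceding C#) and left by step down to B#.
Held over from the previous chord and resolving down by step — a suspension.

Suspension.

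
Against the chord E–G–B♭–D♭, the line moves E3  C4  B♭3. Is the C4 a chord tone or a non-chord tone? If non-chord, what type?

The harmony at that moment is E diminished seventh chord (E, G, B♭, D♭); C4 is not a chord tone.
It is approached by leap up from E3 and left by step down to B♭3.
Leap in, step out — an appoggiatura.

Non-chord tone — an appoggiatura.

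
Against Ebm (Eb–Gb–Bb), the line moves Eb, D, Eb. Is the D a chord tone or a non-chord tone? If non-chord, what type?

The harmony at that moment is Eb minor triad (Eb, Gb, Bb); D is not a chord tone.
It is approached by step down from Eb and left by step up to Eb.
Step away and step back to the same note — a neighbor tone (lower neighbor).

Non-chord tone — a neighbor tone.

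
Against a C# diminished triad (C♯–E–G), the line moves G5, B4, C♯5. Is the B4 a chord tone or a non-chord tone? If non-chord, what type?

Non-chord tone — an appoggiatura.

The harmony at that moment is C♯ diminished triad (C♯, E, G); B4 is not a chord tone.
It is approached by leap down from G5 and left by step up to C♯5.
Leap in, step out — an appoggiatura.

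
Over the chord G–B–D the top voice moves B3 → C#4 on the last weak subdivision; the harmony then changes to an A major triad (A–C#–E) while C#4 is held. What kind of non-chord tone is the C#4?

C#4 is an anticipation.

The harmony at that moment is G major triad (G, B, D); C#4 is not a chord tone.
It is approached by step up from B3 and then sustained as the same pitch into the next harmony.
Arriving early and becoming a chord tone when the harmony changes — an anticipation.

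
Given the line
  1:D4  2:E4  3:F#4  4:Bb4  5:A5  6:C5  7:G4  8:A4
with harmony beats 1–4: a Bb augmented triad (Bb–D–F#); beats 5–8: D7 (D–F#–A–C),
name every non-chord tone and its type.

E4 (beat 2) — passing tone; G4 (beat 7) — appoggiatura.

The harmony at that moment is Bb augmented triad (Bb, D, F#); E4 is not a chord tone.
It is approached by step up from D4 and left by step up to F#4.
Step in, step out in the same direction — a passing tone.
The harmony at that moment is D dominant seventh chord (D, F#, A, C); G4 is not a chord tone.
It is approached by leap down from C5 and left by step up to A4.
Leap in, step out — an appoggiatura.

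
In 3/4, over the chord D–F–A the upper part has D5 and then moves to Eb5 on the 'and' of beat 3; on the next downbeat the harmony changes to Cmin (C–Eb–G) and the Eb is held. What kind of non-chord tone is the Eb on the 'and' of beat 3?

The harmony at that moment is D minor triad (D, F, A); Eb5 is not a chord tone.
It is approached by step up from D5 and then sustained as the same pitch into the next harmony.
Arriving early and becoming a chord tone when the harmony changes — an anticipation.

Anticipation.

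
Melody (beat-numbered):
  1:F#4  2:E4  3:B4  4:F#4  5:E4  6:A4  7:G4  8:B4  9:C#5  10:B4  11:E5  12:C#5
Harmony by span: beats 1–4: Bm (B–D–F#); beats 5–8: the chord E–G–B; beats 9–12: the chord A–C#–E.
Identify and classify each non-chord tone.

The harmony at that moment is B minor triad (B, D, F#); E4 is not a chord tone.
It is approached by step down from F#4 and left by leap up to B4.
Step in, leap out — an escape tone.
The harmony at that moment is E minor triad (E, G, B); A4 is not a chord tone.
It is approached by leap up from E4 and left by step down to G4.
Leap in, step out — an appoggiatura.
The harmony at that moment is A major triad (A, C#, E); B4 is not a chord tone.
It is approached by step down from C#5 and left by leap up to E5.
Step in, leap out — an escape tone.

E4 (beat 2) — escape tone; A4 (beat 6) — appoggiatura; B4 (beat 10) — escape tone.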